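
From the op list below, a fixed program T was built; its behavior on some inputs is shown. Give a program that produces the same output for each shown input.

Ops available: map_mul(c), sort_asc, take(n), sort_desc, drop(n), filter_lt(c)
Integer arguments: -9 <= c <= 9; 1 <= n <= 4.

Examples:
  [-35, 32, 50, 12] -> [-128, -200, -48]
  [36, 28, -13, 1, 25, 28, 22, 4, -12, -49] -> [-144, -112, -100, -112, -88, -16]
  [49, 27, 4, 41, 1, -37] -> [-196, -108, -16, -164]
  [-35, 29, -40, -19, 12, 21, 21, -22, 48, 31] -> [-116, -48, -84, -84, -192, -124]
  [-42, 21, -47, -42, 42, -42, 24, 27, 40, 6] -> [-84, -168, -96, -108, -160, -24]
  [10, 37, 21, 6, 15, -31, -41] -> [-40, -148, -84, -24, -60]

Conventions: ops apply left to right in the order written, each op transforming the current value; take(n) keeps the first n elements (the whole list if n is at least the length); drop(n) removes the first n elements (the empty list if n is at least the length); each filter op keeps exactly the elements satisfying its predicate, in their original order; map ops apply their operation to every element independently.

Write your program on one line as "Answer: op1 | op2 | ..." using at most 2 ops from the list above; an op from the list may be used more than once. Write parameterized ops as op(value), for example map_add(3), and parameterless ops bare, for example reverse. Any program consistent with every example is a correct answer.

map_mul(-4) | filter_lt(-6)

Check, running the answer program on each example:
  [-35, 32, 50, 12] -> [140, -128, -200, -48] -> [-128, -200, -48]
  [36, 28, -13, 1, 25, 28, 22, 4, -12, -49] -> [-144, -112, 52, -4, -100, -112, -88, -16, 48, 196] -> [-144, -112, -100, -112, -88, -16]
  [49, 27, 4, 41, 1, -37] -> [-196, -108, -16, -164, -4, 148] -> [-196, -108, -16, -164]
  [-35, 29, -40, -19, 12, 21, 21, -22, 48, 31] -> [140, -116, 160, 76, -48, -84, -84, 88, -192, -124] -> [-116, -48, -84, -84, -192, -124]
  [-42, 21, -47, -42, 42, -42, 24, 27, 40, 6] -> [168, -84, 188, 168, -168, 168, -96, -108, -160, -24] -> [-84, -168, -96, -108, -160, -24]
  [10, 37, 21, 6, 15, -31, -41] -> [-40, -148, -84, -24, -60, 124, 164] -> [-40, -148, -84, -24, -60]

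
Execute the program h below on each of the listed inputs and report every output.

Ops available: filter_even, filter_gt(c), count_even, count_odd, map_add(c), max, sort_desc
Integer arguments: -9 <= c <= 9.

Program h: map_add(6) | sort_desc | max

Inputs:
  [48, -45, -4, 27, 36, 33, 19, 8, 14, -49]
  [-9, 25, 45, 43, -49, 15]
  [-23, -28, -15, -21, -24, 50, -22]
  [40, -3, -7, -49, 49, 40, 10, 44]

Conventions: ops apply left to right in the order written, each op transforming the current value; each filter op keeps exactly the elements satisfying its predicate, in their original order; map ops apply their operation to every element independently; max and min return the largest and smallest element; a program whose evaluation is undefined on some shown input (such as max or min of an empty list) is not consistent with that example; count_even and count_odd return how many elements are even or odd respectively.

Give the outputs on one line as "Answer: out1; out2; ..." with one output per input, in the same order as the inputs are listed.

Execution, op by op:
  [48, -45, -4, 27, 36, 33, 19, 8, 14, -49] -> [54, -39, 2, 33, 42, 39, 25, 14, 20, -43] -> [54, 42, 39, 33, 25, 20, 14, 2, -39, -43] -> 54
  [-9, 25, 45, 43, -49, 15] -> [-3, 31, 51, 49, -43, 21] -> [51, 49, 31, 21, -3, -43] -> 51
  [-23, -28, -15, -21, -24, 50, -22] -> [-17, -22, -9, -15, -18, 56, -16] -> [56, -9, -15, -16, -17, -18, -22] -> 56
  [40, -3, -7, -49, 49, 40, 10, 44] -> [46, 3, -1, -43, 55, 46, 16, 50] -> [55, 50, 46, 46, 16, 3, -1, -43] -> 55

54; 51; 56; 55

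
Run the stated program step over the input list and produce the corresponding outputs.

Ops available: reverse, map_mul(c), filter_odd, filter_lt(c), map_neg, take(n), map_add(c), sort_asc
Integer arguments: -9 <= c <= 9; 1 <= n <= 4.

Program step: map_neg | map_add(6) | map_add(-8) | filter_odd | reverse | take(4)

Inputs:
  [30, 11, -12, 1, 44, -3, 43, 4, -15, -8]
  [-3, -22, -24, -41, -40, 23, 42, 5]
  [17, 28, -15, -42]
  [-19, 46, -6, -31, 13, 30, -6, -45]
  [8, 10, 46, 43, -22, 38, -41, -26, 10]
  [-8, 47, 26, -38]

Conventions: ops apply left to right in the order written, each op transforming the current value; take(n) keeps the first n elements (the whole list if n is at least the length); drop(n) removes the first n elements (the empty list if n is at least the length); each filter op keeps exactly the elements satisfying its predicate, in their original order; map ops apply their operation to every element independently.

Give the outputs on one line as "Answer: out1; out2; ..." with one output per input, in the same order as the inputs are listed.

Execution, op by op:
  [30, 11, -12, 1, 44, -3, 43, 4, -15, -8] -> [-30, -11, 12, -1, -44, 3, -43, -4, 15, 8] -> [-24, -5, 18, 5, -38, 9, -37, 2, 21, 14] -> [-32, -13, 10, -3, -46, 1, -45, -6, 13, 6] -> [-13, -3, 1, -45, 13] -> [13, -45, 1, -3, -13] -> [13, -45, 1, -3]
  [-3, -22, -24, -41, -40, 23, 42, 5] -> [3, 22, 24, 41, 40, -23, -42, -5] -> [9, 28, 30, 47, 46, -17, -36, 1] -> [1, 20, 22, 39, 38, -25, -44, -7] -> [1, 39, -25, -7] -> [-7, -25, 39, 1] -> [-7, -25, 39, 1]
  [17, 28, -15, -42] -> [-17, -28, 15, 42] -> [-11, -22, 21, 48] -> [-19, -30, 13, 40] -> [-19, 13] -> [13, -19] -> [13, -19]
  [-19, 46, -6, -31, 13, 30, -6, -45] -> [19, -46, 6, 31, -13, -30, 6, 45] -> [25, -40, 12, 37, -7, -24, 12, 51] -> [17, -48, 4, 29, -15, -32, 4, 43] -> [17, 29, -15, 43] -> [43, -15, 29, 17] -> [43, -15, 29, 17]
  [8, 10, 46, 43, -22, 38, -41, -26, 10] -> [-8, -10, -46, -43, 22, -38, 41, 26, -10] -> [-2, -4, -40, -37, 28, -32, 47, 32, -4] -> [-10, -12, -48, -45, 20, -40, 39, 24, -12] -> [-45, 39] -> [39, -45] -> [39, -45]
  [-8, 47, 26, -38] -> [8, -47, -26, 38] -> [14, -41, -20, 44] -> [6, -49, -28, 36] -> [-49] -> [-49] -> [-49]

[13, -45, 1, -3]; [-7, -25, 39, 1]; [13, -19]; [43, -15, 29, 17]; [39, -45]; [-49]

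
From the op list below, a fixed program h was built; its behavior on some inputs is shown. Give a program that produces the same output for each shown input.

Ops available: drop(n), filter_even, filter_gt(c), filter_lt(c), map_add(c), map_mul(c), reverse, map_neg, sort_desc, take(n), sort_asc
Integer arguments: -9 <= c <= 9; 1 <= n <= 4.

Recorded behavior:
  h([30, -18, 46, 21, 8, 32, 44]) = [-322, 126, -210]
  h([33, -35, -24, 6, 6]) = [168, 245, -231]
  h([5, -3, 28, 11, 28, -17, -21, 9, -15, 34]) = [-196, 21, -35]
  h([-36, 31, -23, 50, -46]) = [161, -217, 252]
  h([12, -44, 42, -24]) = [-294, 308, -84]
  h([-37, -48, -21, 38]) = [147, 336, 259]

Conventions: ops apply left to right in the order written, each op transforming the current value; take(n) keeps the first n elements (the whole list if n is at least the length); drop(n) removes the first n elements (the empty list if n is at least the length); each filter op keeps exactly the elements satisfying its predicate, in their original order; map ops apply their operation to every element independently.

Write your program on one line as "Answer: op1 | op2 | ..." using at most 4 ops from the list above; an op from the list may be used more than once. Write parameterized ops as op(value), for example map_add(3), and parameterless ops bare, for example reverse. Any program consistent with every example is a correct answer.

take(3) | map_mul(-7) | reverse

Check, running the answer program on each example:
  [30, -18, 46, 21, 8, 32, 44] -> [30, -18, 46] -> [-210, 126, -322] -> [-322, 126, -210]
  [33, -35, -24, 6, 6] -> [33, -35, -24] -> [-231, 245, 168] -> [168, 245, -231]
  [5, -3, 28, 11, 28, -17, -21, 9, -15, 34] -> [5, -3, 28] -> [-35, 21, -196] -> [-196, 21, -35]
  [-36, 31, -23, 50, -46] -> [-36, 31, -23] -> [252, -217, 161] -> [161, -217, 252]
  [12, -44, 42, -24] -> [12, -44, 42] -> [-84, 308, -294] -> [-294, 308, -84]
  [-37, -48, -21, 38] -> [-37, -48, -21] -> [259, 336, 147] -> [147, 336, 259]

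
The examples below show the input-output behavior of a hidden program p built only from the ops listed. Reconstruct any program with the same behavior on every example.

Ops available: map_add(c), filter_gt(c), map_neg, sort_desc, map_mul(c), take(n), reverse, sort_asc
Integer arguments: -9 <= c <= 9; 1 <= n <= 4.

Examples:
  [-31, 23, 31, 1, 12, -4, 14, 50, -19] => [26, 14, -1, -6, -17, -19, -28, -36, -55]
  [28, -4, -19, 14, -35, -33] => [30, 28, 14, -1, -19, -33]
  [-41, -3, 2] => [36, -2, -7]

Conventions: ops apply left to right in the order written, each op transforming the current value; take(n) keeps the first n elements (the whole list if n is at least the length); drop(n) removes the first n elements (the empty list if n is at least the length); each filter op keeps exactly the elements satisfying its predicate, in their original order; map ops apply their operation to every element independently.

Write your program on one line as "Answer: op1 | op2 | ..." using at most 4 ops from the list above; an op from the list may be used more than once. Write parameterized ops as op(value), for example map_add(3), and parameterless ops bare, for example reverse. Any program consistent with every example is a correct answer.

map_mul(-1) | sort_asc | reverse | map_add(-5)

Check, running the answer program on each example:
  [-31, 23, 31, 1, 12, -4, 14, 50, -19] -> [31, -23, -31, -1, -12, 4, -14, -50, 19] -> [-50, -31, -23, -14, -12, -1, 4, 19, 31] -> [31, 19, 4, -1, -12, -14, -23, -31, -50] -> [26, 14, -1, -6, -17, -19, -28, -36, -55]
  [28, -4, -19, 14, -35, -33] -> [-28, 4, 19, -14, 35, 33] -> [-28, -14, 4, 19, 33, 35] -> [35, 33, 19, 4, -14, -28] -> [30, 28, 14, -1, -19, -33]
  [-41, -3, 2] -> [41, 3, -2] -> [-2, 3, 41] -> [41, 3, -2] -> [36, -2, -7]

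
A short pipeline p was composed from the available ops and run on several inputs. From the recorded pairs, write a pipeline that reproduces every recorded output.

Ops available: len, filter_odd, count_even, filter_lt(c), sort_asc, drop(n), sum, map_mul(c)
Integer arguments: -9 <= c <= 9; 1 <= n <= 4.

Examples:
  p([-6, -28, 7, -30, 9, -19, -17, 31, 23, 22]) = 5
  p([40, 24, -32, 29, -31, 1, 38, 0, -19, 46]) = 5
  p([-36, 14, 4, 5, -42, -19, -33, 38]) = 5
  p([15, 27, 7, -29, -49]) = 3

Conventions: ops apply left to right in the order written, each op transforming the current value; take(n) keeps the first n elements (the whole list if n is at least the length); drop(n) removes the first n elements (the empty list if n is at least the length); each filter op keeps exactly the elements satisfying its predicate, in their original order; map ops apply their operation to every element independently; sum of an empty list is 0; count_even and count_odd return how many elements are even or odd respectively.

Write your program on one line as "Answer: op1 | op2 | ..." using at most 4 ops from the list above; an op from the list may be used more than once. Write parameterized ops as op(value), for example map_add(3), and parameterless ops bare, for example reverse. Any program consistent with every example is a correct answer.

drop(1) | filter_lt(9) | len

Check, running the answer program on each example:
  [-6, -28, 7, -30, 9, -19, -17, 31, 23, 22] -> [-28, 7, -30, 9, -19, -17, 31, 23, 22] -> [-28, 7, -30, -19, -17] -> 5
  [40, 24, -32, 29, -31, 1, 38, 0, -19, 46] -> [24, -32, 29, -31, 1, 38, 0, -19, 46] -> [-32, -31, 1, 0, -19] -> 5
  [-36, 14, 4, 5, -42, -19, -33, 38] -> [14, 4, 5, -42, -19, -33, 38] -> [4, 5, -42, -19, -33] -> 5
  [15, 27, 7, -29, -49] -> [27, 7, -29, -49] -> [7, -29, -49] -> 3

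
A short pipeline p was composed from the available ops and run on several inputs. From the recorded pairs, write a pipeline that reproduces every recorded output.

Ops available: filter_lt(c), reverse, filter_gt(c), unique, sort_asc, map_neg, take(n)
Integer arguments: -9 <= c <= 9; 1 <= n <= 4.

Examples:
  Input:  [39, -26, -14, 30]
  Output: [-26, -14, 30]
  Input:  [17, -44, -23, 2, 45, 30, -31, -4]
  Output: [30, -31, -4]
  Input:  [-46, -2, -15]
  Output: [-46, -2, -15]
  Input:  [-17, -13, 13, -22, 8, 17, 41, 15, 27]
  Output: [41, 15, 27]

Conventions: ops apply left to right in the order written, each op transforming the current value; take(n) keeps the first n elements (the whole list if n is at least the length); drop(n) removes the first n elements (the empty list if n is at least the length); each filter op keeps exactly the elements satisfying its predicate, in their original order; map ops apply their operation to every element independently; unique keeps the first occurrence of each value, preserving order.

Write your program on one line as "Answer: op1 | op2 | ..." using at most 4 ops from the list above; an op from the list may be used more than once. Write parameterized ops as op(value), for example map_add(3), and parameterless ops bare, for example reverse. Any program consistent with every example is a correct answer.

reverse | take(3) | reverse

Check, running the answer program on each example:
  [39, -26, -14, 30] -> [30, -14, -26, 39] -> [30, -14, -26] -> [-26, -14, 30]
  [17, -44, -23, 2, 45, 30, -31, -4] -> [-4, -31, 30, 45, 2, -23, -44, 17] -> [-4, -31, 30] -> [30, -31, -4]
  [-46, -2, -15] -> [-15, -2, -46] -> [-15, -2, -46] -> [-46, -2, -15]
  [-17, -13, 13, -22, 8, 17, 41, 15, 27] -> [27, 15, 41, 17, 8, -22, 13, -13, -17] -> [27, 15, 41] -> [41, 15, 27]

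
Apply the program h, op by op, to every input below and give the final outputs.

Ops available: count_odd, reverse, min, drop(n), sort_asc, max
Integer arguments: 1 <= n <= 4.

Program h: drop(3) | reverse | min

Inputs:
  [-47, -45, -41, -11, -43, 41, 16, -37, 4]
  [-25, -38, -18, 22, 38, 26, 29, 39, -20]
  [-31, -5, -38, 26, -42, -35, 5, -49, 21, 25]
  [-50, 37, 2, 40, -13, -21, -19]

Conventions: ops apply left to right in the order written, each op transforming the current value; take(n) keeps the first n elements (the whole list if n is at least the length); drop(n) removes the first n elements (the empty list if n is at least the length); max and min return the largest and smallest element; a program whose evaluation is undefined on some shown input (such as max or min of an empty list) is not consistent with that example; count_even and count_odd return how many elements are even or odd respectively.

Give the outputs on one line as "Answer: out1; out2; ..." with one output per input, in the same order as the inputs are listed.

Execution, op by op:
  [-47, -45, -41, -11, -43, 41, 16, -37, 4] -> [-11, -43, 41, 16, -37, 4] -> [4, -37, 16, 41, -43, -11] -> -43
  [-25, -38, -18, 22, 38, 26, 29, 39, -20] -> [22, 38, 26, 29, 39, -20] -> [-20, 39, 29, 26, 38, 22] -> -20
  [-31, -5, -38, 26, -42, -35, 5, -49, 21, 25] -> [26, -42, -35, 5, -49, 21, 25] -> [25, 21, -49, 5, -35, -42, 26] -> -49
  [-50, 37, 2, 40, -13, -21, -19] -> [40, -13, -21, -19] -> [-19, -21, -13, 40] -> -21

-43; -20; -49; -21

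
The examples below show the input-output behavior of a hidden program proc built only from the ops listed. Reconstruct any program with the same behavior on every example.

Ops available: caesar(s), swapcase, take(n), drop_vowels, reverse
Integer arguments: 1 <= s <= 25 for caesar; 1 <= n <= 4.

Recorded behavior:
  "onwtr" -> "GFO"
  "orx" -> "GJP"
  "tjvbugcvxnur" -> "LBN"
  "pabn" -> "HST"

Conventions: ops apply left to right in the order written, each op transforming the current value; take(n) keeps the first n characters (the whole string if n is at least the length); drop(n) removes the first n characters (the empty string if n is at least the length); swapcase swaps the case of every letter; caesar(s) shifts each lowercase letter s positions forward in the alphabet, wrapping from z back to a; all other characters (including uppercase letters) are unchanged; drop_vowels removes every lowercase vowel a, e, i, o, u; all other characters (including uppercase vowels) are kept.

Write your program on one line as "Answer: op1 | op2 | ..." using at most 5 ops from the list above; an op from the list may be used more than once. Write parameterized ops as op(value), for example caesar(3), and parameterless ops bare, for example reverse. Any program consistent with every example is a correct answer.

caesar(23) | take(3) | caesar(21) | swapcase

Check, running the answer program on each example:
  "onwtr" -> "lktqo" -> "lkt" -> "gfo" -> "GFO"
  "orx" -> "lou" -> "lou" -> "gjp" -> "GJP"
  "tjvbugcvxnur" -> "qgsyrdzsukro" -> "qgs" -> "lbn" -> "LBN"
  "pabn" -> "mxyk" -> "mxy" -> "hst" -> "HST"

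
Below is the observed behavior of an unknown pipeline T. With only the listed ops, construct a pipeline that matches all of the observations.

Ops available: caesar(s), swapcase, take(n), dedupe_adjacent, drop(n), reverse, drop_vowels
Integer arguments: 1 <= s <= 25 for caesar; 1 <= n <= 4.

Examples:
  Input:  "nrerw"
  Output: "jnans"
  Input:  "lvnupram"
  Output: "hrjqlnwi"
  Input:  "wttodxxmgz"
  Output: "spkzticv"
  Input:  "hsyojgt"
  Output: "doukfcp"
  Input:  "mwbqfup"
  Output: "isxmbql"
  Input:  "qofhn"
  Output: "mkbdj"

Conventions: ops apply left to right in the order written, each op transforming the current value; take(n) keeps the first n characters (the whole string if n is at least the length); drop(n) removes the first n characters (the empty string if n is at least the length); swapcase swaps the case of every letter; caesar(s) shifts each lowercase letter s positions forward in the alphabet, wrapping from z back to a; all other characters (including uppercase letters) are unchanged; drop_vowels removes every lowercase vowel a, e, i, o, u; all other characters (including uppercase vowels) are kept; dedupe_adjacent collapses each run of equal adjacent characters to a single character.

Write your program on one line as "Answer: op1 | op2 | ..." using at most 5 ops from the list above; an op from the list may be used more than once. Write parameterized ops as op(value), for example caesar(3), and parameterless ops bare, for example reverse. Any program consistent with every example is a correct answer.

dedupe_adjacent | reverse | caesar(4) | caesar(18) | reverse

Check, running the answer program on each example:
  "nrerw" -> "nrerw" -> "wrern" -> "avivr" -> "snanj" -> "jnans"
  "lvnupram" -> "lvnupram" -> "marpunvl" -> "qevtyrzp" -> "iwnlqjrh" -> "hrjqlnwi"
  "wttodxxmgz" -> "wtodxmgz" -> "zgmxdotw" -> "dkqbhsxa" -> "vcitzkps" -> "spkzticv"
  "hsyojgt" -> "hsyojgt" -> "tgjoysh" -> "xknscwl" -> "pcfkuod" -> "doukfcp"
  "mwbqfup" -> "mwbqfup" -> "pufqbwm" -> "tyjufaq" -> "lqbmxsi" -> "isxmbql"
  "qofhn" -> "qofhn" -> "nhfoq" -> "rljsu" -> "jdbkm" -> "mkbdj"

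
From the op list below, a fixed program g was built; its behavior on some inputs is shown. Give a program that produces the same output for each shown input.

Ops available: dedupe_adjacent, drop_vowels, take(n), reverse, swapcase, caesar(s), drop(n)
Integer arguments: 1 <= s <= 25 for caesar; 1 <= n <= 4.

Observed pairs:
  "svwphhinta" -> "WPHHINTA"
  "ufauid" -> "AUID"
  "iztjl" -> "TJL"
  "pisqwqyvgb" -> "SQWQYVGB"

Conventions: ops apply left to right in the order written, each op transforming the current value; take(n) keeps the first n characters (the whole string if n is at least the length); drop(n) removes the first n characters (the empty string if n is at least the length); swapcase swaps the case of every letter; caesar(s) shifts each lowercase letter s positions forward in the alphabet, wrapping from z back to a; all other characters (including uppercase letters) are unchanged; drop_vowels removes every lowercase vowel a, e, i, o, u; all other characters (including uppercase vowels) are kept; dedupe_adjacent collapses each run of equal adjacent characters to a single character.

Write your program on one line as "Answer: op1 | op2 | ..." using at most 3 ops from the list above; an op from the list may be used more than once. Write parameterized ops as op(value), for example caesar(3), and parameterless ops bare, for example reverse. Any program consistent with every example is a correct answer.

drop(2) | swapcase

Check, running the answer program on each example:
  "svwphhinta" -> "wphhinta" -> "WPHHINTA"
  "ufauid" -> "auid" -> "AUID"
  "iztjl" -> "tjl" -> "TJL"
  "pisqwqyvgb" -> "sqwqyvgb" -> "SQWQYVGB"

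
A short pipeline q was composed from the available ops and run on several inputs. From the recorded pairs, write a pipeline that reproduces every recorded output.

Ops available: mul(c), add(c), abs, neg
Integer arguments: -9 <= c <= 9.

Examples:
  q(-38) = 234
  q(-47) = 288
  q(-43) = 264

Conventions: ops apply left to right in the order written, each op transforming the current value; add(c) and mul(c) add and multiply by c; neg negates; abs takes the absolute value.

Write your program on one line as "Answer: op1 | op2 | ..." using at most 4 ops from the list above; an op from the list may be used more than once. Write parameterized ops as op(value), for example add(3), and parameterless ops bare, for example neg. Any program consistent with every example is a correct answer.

abs | add(5) | add(-4) | mul(6)

Check, running the answer program on each example:
  -38 -> 38 -> 43 -> 39 -> 234
  -47 -> 47 -> 52 -> 48 -> 288
  -43 -> 43 -> 48 -> 44 -> 264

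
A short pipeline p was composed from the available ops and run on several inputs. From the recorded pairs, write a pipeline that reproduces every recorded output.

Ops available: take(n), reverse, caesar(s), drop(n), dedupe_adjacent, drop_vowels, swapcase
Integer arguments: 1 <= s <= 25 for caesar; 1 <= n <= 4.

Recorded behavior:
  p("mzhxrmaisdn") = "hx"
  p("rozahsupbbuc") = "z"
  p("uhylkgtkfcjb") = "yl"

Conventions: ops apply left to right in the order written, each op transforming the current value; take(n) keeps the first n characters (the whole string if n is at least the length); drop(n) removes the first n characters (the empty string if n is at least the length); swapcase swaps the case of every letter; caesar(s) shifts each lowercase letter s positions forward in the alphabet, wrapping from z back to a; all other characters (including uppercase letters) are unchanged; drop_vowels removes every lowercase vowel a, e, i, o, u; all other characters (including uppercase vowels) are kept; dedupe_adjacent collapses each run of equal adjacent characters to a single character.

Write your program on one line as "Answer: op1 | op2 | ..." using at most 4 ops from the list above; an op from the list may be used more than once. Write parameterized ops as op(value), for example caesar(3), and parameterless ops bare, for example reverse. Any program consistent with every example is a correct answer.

take(4) | drop(2) | drop_vowels

Check, running the answer program on each example:
  "mzhxrmaisdn" -> "mzhx" -> "hx" -> "hx"
  "rozahsupbbuc" -> "roza" -> "za" -> "z"
  "uhylkgtkfcjb" -> "uhyl" -> "yl" -> "yl"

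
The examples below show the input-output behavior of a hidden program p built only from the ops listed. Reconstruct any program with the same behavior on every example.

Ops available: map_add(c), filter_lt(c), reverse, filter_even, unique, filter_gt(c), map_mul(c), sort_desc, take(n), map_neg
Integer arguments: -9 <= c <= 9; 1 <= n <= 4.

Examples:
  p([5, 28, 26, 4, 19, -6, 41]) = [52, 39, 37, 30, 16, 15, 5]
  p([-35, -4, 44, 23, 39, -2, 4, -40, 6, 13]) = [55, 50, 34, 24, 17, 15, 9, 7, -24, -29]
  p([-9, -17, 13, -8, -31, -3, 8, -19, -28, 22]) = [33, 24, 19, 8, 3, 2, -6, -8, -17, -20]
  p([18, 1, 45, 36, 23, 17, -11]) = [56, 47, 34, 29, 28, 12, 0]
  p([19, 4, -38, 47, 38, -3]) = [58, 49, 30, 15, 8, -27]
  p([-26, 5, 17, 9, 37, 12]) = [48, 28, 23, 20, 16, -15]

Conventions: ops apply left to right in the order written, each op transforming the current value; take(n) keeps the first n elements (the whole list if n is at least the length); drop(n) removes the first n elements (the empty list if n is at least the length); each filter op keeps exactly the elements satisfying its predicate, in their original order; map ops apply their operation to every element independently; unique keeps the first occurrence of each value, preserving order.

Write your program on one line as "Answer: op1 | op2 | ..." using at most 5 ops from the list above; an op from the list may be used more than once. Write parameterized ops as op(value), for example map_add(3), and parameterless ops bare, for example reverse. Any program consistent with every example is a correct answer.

reverse | map_add(5) | sort_desc | map_add(6)

Check, running the answer program on each example:
  [5, 28, 26, 4, 19, -6, 41] -> [41, -6, 19, 4, 26, 28, 5] -> [46, -1, 24, 9, 31, 33, 10] -> [46, 33, 31, 24, 10, 9, -1] -> [52, 39, 37, 30, 16, 15, 5]
  [-35, -4, 44, 23, 39, -2, 4, -40, 6, 13] -> [13, 6, -40, 4, -2, 39, 23, 44, -4, -35] -> [18, 11, -35, 9, 3, 44, 28, 49, 1, -30] -> [49, 44, 28, 18, 11, 9, 3, 1, -30, -35] -> [55, 50, 34, 24, 17, 15, 9, 7, -24, -29]
  [-9, -17, 13, -8, -31, -3, 8, -19, -28, 22] -> [22, -28, -19, 8, -3, -31, -8, 13, -17, -9] -> [27, -23, -14, 13, 2, -26, -3, 18, -12, -4] -> [27, 18, 13, 2, -3, -4, -12, -14, -23, -26] -> [33, 24, 19, 8, 3, 2, -6, -8, -17, -20]
  [18, 1, 45, 36, 23, 17, -11] -> [-11, 17, 23, 36, 45, 1, 18] -> [-6, 22, 28, 41, 50, 6, 23] -> [50, 41, 28, 23, 22, 6, -6] -> [56, 47, 34, 29, 28, 12, 0]
  [19, 4, -38, 47, 38, -3] -> [-3, 38, 47, -38, 4, 19] -> [2, 43, 52, -33, 9, 24] -> [52, 43, 24, 9, 2, -33] -> [58, 49, 30, 15, 8, -27]
  [-26, 5, 17, 9, 37, 12] -> [12, 37, 9, 17, 5, -26] -> [17, 42, 14, 22, 10, -21] -> [42, 22, 17, 14, 10, -21] -> [48, 28, 23, 20, 16, -15]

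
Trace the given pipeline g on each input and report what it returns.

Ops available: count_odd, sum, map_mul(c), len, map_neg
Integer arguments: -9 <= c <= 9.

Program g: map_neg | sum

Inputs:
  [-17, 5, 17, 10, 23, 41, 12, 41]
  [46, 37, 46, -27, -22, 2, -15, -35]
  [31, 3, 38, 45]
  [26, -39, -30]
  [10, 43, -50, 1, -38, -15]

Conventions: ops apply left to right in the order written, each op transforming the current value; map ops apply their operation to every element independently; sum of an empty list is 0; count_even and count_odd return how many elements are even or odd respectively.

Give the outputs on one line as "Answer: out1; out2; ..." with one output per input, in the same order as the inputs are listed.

Execution, op by op:
  [-17, 5, 17, 10, 23, 41, 12, 41] -> [17, -5, -17, -10, -23, -41, -12, -41] -> -132
  [46, 37, 46, -27, -22, 2, -15, -35] -> [-46, -37, -46, 27, 22, -2, 15, 35] -> -32
  [31, 3, 38, 45] -> [-31, -3, -38, -45] -> -117
  [26, -39, -30] -> [-26, 39, 30] -> 43
  [10, 43, -50, 1, -38, -15] -> [-10, -43, 50, -1, 38, 15] -> 49

-132; -32; -117; 43; 49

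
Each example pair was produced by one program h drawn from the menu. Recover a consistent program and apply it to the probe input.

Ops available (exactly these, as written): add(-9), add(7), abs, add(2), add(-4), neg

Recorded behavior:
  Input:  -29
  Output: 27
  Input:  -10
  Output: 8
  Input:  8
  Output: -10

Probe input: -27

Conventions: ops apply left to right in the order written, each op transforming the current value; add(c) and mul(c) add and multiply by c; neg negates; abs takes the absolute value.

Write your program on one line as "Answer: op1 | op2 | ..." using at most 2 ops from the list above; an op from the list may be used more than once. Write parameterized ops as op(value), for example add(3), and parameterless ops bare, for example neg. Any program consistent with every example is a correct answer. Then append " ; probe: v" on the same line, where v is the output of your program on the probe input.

add(2) | neg ; probe: 25

Check, running the answer program on each example:
  -29 -> -27 -> 27
  -10 -> -8 -> 8
  8 -> 10 -> -10
  probe: -27 -> -25 -> 25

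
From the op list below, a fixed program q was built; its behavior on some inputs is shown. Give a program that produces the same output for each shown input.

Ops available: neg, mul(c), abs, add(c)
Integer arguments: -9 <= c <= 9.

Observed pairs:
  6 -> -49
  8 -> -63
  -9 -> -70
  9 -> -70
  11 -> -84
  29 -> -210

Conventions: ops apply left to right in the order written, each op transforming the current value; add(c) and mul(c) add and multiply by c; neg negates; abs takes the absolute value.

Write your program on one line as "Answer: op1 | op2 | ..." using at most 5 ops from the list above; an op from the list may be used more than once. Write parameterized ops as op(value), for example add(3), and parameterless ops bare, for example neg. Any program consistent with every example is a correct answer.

abs | neg | mul(-7) | neg | add(-7)

Check, running the answer program on each example:
  6 -> 6 -> -6 -> 42 -> -42 -> -49
  8 -> 8 -> -8 -> 56 -> -56 -> -63
  -9 -> 9 -> -9 -> 63 -> -63 -> -70
  9 -> 9 -> -9 -> 63 -> -63 -> -70
  11 -> 11 -> -11 -> 77 -> -77 -> -84
  29 -> 29 -> -29 -> 203 -> -203 -> -210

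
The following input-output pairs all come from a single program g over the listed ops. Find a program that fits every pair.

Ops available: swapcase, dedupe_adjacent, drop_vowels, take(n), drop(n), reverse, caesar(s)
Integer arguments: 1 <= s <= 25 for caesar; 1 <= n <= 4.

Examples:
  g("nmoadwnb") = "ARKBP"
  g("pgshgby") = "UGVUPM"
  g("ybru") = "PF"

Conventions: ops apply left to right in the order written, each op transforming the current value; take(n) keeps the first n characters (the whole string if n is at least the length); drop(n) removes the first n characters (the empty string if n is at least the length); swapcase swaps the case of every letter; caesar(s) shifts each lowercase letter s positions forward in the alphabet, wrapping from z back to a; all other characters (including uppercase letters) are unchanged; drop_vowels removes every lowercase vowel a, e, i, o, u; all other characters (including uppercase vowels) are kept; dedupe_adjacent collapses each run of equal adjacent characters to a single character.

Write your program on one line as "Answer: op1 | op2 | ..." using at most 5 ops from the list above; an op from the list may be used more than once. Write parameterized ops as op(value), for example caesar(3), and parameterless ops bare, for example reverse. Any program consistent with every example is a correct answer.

drop_vowels | caesar(14) | swapcase | drop(1)

Check, running the answer program on each example:
  "nmoadwnb" -> "nmdwnb" -> "barkbp" -> "BARKBP" -> "ARKBP"
  "pgshgby" -> "pgshgby" -> "dugvupm" -> "DUGVUPM" -> "UGVUPM"
  "ybru" -> "ybr" -> "mpf" -> "MPF" -> "PF"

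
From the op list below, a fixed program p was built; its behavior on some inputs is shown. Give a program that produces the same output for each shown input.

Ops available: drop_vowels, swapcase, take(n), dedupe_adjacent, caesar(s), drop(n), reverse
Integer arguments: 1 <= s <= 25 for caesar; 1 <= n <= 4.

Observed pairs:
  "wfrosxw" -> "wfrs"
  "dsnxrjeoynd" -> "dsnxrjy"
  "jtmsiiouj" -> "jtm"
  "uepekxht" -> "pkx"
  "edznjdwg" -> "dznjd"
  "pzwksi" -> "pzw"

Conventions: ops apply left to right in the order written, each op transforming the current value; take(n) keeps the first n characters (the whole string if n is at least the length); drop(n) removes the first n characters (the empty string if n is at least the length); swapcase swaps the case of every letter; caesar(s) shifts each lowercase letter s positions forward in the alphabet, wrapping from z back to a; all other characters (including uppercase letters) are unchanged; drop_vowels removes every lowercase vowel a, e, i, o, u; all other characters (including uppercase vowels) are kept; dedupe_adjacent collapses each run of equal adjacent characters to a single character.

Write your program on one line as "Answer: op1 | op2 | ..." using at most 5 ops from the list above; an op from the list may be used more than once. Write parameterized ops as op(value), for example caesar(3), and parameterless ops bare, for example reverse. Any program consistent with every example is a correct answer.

drop_vowels | reverse | drop(2) | reverse

Check, running the answer program on each example:
  "wfrosxw" -> "wfrsxw" -> "wxsrfw" -> "srfw" -> "wfrs"
  "dsnxrjeoynd" -> "dsnxrjynd" -> "dnyjrxnsd" -> "yjrxnsd" -> "dsnxrjy"
  "jtmsiiouj" -> "jtmsj" -> "jsmtj" -> "mtj" -> "jtm"
  "uepekxht" -> "pkxht" -> "thxkp" -> "xkp" -> "pkx"
  "edznjdwg" -> "dznjdwg" -> "gwdjnzd" -> "djnzd" -> "dznjd"
  "pzwksi" -> "pzwks" -> "skwzp" -> "wzp" -> "pzw"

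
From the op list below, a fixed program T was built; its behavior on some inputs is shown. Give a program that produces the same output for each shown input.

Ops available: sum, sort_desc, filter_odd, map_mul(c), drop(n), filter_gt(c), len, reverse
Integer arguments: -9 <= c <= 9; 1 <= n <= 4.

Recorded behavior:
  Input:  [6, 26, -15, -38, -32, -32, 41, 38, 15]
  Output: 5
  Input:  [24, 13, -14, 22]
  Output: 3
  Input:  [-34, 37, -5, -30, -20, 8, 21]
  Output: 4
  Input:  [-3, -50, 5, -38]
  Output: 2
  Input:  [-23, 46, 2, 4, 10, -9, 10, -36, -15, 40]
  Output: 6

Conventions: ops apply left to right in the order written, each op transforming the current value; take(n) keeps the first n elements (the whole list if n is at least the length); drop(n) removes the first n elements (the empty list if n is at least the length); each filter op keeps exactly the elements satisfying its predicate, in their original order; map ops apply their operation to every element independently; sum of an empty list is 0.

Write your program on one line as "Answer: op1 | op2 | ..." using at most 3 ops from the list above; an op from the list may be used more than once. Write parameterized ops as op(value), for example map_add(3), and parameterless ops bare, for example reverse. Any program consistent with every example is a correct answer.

reverse | filter_gt(-9) | len

Check, running the answer program on each example:
  [6, 26, -15, -38, -32, -32, 41, 38, 15] -> [15, 38, 41, -32, -32, -38, -15, 26, 6] -> [15, 38, 41, 26, 6] -> 5
  [24, 13, -14, 22] -> [22, -14, 13, 24] -> [22, 13, 24] -> 3
  [-34, 37, -5, -30, -20, 8, 21] -> [21, 8, -20, -30, -5, 37, -34] -> [21, 8, -5, 37] -> 4
  [-3, -50, 5, -38] -> [-38, 5, -50, -3] -> [5, -3] -> 2
  [-23, 46, 2, 4, 10, -9, 10, -36, -15, 40] -> [40, -15, -36, 10, -9, 10, 4, 2, 46, -23] -> [40, 10, 10, 4, 2, 46] -> 6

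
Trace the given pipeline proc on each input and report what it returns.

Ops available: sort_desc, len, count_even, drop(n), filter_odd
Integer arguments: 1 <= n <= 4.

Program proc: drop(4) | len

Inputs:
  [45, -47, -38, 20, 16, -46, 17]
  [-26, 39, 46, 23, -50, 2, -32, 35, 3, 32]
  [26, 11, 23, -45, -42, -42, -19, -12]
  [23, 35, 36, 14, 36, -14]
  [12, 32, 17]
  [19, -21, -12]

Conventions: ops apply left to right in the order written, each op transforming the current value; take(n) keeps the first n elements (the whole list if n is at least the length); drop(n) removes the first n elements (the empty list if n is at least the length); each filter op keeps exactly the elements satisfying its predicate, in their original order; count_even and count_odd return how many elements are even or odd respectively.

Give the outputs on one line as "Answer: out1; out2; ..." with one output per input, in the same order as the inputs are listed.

Execution, op by op:
  [45, -47, -38, 20, 16, -46, 17] -> [16, -46, 17] -> 3
  [-26, 39, 46, 23, -50, 2, -32, 35, 3, 32] -> [-50, 2, -32, 35, 3, 32] -> 6
  [26, 11, 23, -45, -42, -42, -19, -12] -> [-42, -42, -19, -12] -> 4
  [23, 35, 36, 14, 36, -14] -> [36, -14] -> 2
  [12, 32, 17] -> [] -> 0
  [19, -21, -12] -> [] -> 0

3; 6; 4; 2; 0; 0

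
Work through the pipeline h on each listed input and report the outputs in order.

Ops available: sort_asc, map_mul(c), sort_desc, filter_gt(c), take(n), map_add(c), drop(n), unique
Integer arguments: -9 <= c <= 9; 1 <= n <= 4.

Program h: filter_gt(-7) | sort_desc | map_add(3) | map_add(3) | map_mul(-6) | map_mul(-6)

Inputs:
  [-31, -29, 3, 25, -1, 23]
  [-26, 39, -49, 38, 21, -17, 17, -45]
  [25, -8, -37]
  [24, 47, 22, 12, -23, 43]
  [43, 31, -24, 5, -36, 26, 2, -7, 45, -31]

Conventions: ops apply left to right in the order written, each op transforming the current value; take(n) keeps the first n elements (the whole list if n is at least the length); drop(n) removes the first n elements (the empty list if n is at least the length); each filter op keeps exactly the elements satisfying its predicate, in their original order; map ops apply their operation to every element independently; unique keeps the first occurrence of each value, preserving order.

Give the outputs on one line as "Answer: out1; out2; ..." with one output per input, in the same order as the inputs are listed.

Execution, op by op:
  [-31, -29, 3, 25, -1, 23] -> [3, 25, -1, 23] -> [25, 23, 3, -1] -> [28, 26, 6, 2] -> [31, 29, 9, 5] -> [-186, -174, -54, -30] -> [1116, 1044, 324, 180]
  [-26, 39, -49, 38, 21, -17, 17, -45] -> [39, 38, 21, 17] -> [39, 38, 21, 17] -> [42, 41, 24, 20] -> [45, 44, 27, 23] -> [-270, -264, -162, -138] -> [1620, 1584, 972, 828]
  [25, -8, -37] -> [25] -> [25] -> [28] -> [31] -> [-186] -> [1116]
  [24, 47, 22, 12, -23, 43] -> [24, 47, 22, 12, 43] -> [47, 43, 24, 22, 12] -> [50, 46, 27, 25, 15] -> [53, 49, 30, 28, 18] -> [-318, -294, -180, -168, -108] -> [1908, 1764, 1080, 1008, 648]
  [43, 31, -24, 5, -36, 26, 2, -7, 45, -31] -> [43, 31, 5, 26, 2, 45] -> [45, 43, 31, 26, 5, 2] -> [48, 46, 34, 29, 8, 5] -> [51, 49, 37, 32, 11, 8] -> [-306, -294, -222, -192, -66, -48] -> [1836, 1764, 1332, 1152, 396, 288]

[1116, 1044, 324, 180]; [1620, 1584, 972, 828]; [1116]; [1908, 1764, 1080, 1008, 648]; [1836, 1764, 1332, 1152, 396, 288]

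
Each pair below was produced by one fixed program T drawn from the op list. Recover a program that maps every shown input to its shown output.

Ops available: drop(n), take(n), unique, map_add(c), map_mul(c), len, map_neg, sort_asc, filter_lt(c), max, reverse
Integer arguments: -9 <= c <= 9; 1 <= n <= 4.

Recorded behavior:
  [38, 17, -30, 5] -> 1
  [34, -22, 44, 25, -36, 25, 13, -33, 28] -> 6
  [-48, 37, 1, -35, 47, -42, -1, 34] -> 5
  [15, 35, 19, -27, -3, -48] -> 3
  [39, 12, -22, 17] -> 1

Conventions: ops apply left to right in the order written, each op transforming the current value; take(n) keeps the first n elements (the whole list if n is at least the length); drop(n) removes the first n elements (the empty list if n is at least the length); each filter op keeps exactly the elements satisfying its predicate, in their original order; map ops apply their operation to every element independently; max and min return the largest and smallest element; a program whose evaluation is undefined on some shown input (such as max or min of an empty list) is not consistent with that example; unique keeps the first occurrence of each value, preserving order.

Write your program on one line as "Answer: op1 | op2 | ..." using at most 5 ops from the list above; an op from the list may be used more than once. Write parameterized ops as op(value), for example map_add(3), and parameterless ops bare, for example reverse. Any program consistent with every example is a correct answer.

sort_asc | drop(3) | map_mul(-4) | len

Check, running the answer program on each example:
  [38, 17, -30, 5] -> [-30, 5, 17, 38] -> [38] -> [-152] -> 1
  [34, -22, 44, 25, -36, 25, 13, -33, 28] -> [-36, -33, -22, 13, 25, 25, 28, 34, 44] -> [13, 25, 25, 28, 34, 44] -> [-52, -100, -100, -112, -136, -176] -> 6
  [-48, 37, 1, -35, 47, -42, -1, 34] -> [-48, -42, -35, -1, 1, 34, 37, 47] -> [-1, 1, 34, 37, 47] -> [4, -4, -136, -148, -188] -> 5
  [15, 35, 19, -27, -3, -48] -> [-48, -27, -3, 15, 19, 35] -> [15, 19, 35] -> [-60, -76, -140] -> 3
  [39, 12, -22, 17] -> [-22, 12, 17, 39] -> [39] -> [-156] -> 1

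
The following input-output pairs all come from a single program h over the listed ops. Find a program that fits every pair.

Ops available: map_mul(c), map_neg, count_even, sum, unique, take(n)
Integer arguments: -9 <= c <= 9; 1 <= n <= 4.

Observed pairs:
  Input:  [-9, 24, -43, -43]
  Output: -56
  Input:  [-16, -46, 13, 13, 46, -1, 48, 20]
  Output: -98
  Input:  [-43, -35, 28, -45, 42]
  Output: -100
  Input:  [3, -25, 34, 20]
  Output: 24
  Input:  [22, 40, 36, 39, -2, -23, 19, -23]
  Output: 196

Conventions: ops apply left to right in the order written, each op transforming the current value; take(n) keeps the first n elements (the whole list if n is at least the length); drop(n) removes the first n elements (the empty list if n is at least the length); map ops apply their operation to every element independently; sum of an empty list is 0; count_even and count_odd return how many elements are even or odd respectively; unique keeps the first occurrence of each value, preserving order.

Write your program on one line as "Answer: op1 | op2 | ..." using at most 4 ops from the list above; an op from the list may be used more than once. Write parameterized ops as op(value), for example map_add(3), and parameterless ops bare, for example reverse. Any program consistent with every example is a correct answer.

map_mul(2) | take(3) | sum

Check, running the answer program on each example:
  [-9, 24, -43, -43] -> [-18, 48, -86, -86] -> [-18, 48, -86] -> -56
  [-16, -46, 13, 13, 46, -1, 48, 20] -> [-32, -92, 26, 26, 92, -2, 96, 40] -> [-32, -92, 26] -> -98
  [-43, -35, 28, -45, 42] -> [-86, -70, 56, -90, 84] -> [-86, -70, 56] -> -100
  [3, -25, 34, 20] -> [6, -50, 68, 40] -> [6, -50, 68] -> 24
  [22, 40, 36, 39, -2, -23, 19, -23] -> [44, 80, 72, 78, -4, -46, 38, -46] -> [44, 80, 72] -> 196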